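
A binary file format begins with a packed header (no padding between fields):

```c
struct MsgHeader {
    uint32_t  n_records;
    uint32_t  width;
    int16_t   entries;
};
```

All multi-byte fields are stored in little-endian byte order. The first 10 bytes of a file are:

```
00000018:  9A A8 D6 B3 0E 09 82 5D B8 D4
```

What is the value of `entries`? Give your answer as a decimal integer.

-11080

`entries` follows `n_records` (4 B), `width` (4 B), so it starts at offset 4 + 4 = 8 and occupies 2 bytes.
Bytes at offsets 8..9: B8 D4.
Little-endian stores the least-significant byte at the lowest address.
Reassemble most-significant byte first: D4 B8 → 0xD4B8.
Top bit is set, so as a signed 16-bit value this is 0xD4B8 − 2^16 = -11080.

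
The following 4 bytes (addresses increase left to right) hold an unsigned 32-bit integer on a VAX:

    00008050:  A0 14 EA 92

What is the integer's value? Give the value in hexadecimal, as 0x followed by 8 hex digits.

Little-endian stores the least-significant byte at the lowest address.
Reassemble most-significant byte first: 92 EA 14 A0 → 0x92EA14A0.

0x92EA14A0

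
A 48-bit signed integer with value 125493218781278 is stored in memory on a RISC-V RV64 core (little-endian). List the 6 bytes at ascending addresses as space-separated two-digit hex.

5E 28 BA AA 22 72

125493218781278 in hexadecimal, padded to 48 bits, is 0x7222AABA285E.
Split into bytes (most-significant first): 72 22 AA BA 28 5E.
Little-endian stores the least-significant byte at the lowest address.
So at ascending addresses the bytes are 5E 28 BA AA 22 72.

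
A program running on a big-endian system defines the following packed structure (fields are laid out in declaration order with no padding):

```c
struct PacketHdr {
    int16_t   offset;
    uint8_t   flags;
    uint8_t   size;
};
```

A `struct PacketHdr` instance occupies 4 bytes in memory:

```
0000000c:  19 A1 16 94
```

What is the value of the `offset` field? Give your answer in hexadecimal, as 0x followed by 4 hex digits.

`offset` is the first field, at byte offset 0, occupying 2 bytes.
Bytes at offsets 0..1: 19 A1.
Big-endian stores the most-significant byte at the lowest address.
The bytes are already most-significant first: 0x19A1.

0x19A1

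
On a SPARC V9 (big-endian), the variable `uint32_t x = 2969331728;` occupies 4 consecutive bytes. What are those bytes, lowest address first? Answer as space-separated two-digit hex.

B0 FC 68 10

2969331728 in hexadecimal, padded to 32 bits, is 0xB0FC6810.
Split into bytes (most-significant first): B0 FC 68 10.
Big-endian stores the most-significant byte at the lowest address.
So the memory order matches the most-significant-first order: B0 FC 68 10.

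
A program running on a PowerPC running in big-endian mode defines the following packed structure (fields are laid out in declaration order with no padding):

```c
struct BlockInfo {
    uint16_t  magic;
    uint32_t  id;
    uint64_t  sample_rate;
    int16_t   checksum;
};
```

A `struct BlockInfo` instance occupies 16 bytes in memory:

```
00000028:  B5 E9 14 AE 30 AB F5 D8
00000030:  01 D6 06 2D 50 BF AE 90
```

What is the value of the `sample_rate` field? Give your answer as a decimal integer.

`sample_rate` follows `magic` (2 B), `id` (4 B), so it starts at offset 2 + 4 = 6 and occupies 8 bytes.
Bytes at offsets 6..13: F5 D8 01 D6 06 2D 50 BF.
Big-endian stores the most-significant byte at the lowest address.
The bytes are already most-significant first: 0xF5D801D6062D50BF.
0xF5D801D6062D50BF = 17714911153000108223.

17714911153000108223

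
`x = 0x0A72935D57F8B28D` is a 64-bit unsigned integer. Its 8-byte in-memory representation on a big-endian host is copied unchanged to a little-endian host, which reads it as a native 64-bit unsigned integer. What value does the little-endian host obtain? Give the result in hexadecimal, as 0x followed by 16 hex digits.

Stored big-endian, the bytes at ascending addresses are 0A 72 93 5D 57 F8 B2 8D.
Read back as little-endian, the first byte is least significant, giving 0x8DB2F8575D93720A.

0x8DB2F8575D93720A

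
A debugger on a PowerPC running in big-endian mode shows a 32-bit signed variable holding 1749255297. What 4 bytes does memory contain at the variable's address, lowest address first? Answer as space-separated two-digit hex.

1749255297 in hexadecimal, padded to 32 bits, is 0x68438481.
Split into bytes (most-significant first): 68 43 84 81.
Big-endian: lowest address holds the most-significant byte.
So the memory order matches the most-significant-first order: 68 43 84 81.

68 43 84 81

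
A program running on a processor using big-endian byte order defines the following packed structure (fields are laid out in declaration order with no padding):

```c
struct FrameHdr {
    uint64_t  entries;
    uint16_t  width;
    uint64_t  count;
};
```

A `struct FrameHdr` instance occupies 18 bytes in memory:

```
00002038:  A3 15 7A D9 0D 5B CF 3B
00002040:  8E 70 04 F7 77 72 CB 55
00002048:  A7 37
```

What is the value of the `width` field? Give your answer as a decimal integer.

36464

`width` follows `entries` (8 bytes), so it starts at byte offset 8 and occupies 2 bytes.
Bytes at offsets 8..9: 8E 70.
In big-endian order the high byte comes first in memory.
The bytes are already most-significant first: 0x8E70.
0x8E70 = 36464.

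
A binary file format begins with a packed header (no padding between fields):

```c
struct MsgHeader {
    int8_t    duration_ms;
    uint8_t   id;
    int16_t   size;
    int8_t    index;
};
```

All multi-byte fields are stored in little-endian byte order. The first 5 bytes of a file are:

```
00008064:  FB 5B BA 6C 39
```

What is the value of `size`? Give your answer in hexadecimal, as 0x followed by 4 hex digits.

0x6CBA

`size` follows `duration_ms` (1 B), `id` (1 B), so it starts at offset 1 + 1 = 2 and occupies 2 bytes.
Bytes at offsets 2..3: BA 6C.
Little-endian: lowest address holds the least-significant byte.
Reassemble most-significant byte first: 6C BA → 0x6CBA.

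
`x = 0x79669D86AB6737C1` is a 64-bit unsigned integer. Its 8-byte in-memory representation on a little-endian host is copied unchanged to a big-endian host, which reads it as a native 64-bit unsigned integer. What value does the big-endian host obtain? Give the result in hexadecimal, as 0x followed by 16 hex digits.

Stored little-endian, the bytes at ascending addresses are C1 37 67 AB 86 9D 66 79.
Read back as big-endian, the last byte is least significant, giving 0xC13767AB869D6679.

0xC13767AB869D6679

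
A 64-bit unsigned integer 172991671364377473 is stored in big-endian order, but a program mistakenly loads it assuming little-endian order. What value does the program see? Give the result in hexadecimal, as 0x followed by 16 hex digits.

0x815BC63002976602

172991671364377473 in 64-bit hexadecimal is 0x0266970230C65B81.
Stored big-endian, the bytes at ascending addresses are 02 66 97 02 30 C6 5B 81.
Read back as little-endian, the first byte is least significant, giving 0x815BC63002976602.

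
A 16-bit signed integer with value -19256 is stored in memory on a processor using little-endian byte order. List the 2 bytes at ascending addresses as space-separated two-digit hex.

C8 B4

Two's complement of -19256 in 16 bits: 19256 = 0x4B38; invert → 0xB4C7; add 1 → 0xB4C8.
Split into bytes (most-significant first): B4 C8.
Little-endian: lowest address holds the least-significant byte.
So at ascending addresses the bytes are C8 B4.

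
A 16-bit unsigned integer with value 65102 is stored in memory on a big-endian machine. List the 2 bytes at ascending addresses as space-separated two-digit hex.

65102 in hexadecimal, padded to 16 bits, is 0xFE4E.
Split into bytes (most-significant first): FE 4E.
In big-endian order the high byte comes first in memory.
So the memory order matches the most-significant-first order: FE 4E.

FE 4E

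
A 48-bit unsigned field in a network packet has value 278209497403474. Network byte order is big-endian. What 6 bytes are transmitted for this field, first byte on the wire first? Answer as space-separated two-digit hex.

FD 07 B2 44 10 52

278209497403474 in hexadecimal, padded to 48 bits, is 0xFD07B2441052.
Split into bytes (most-significant first): FD 07 B2 44 10 52.
Big-endian stores the most-significant byte at the lowest address.
So the memory order matches the most-significant-first order: FD 07 B2 44 10 52.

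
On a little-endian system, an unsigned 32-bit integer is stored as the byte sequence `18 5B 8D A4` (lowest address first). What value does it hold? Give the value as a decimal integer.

Little-endian: lowest address holds the least-significant byte.
Reassemble most-significant byte first: A4 8D 5B 18 → 0xA48D5B18.
0xA48D5B18 = 2760727320.

2760727320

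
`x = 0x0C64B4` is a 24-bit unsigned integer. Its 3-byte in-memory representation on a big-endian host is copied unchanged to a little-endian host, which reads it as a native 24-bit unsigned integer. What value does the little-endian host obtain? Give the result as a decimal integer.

11822092

Stored big-endian, the bytes at ascending addresses are 0C 64 B4.
Read back as little-endian, the first byte is least significant, giving 0xB4640C.
0xB4640C = 11822092.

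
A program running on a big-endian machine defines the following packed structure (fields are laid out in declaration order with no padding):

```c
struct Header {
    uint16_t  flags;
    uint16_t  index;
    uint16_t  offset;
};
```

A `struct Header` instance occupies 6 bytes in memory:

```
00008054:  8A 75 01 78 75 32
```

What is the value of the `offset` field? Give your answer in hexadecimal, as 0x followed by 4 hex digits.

`offset` follows `flags` (2 B), `index` (2 B), so it starts at offset 2 + 2 = 4 and occupies 2 bytes.
Bytes at offsets 4..5: 75 32.
Big-endian: lowest address holds the most-significant byte.
The bytes are already most-significant first: 0x7532.

0x7532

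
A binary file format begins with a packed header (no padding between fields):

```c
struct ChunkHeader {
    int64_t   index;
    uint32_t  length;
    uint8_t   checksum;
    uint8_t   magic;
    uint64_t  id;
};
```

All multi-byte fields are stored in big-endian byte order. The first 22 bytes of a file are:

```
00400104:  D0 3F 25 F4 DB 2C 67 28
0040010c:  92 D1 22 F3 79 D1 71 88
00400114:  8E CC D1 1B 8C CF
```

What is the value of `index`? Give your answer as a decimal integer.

-3440989856708401368

`index` is the first field, at byte offset 0, occupying 8 bytes.
Bytes at offsets 0..7: D0 3F 25 F4 DB 2C 67 28.
Big-endian stores the most-significant byte at the lowest address.
The bytes are already most-significant first: 0xD03F25F4DB2C6728.
Top bit is set, so as a signed 64-bit value this is 0xD03F25F4DB2C6728 − 2^64 = -3440989856708401368.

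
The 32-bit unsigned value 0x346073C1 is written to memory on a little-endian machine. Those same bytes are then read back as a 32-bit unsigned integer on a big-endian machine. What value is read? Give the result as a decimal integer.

Stored little-endian, the bytes at ascending addresses are C1 73 60 34.
Read back as big-endian, the last byte is least significant, giving 0xC1736034.
0xC1736034 = 3245563956.

3245563956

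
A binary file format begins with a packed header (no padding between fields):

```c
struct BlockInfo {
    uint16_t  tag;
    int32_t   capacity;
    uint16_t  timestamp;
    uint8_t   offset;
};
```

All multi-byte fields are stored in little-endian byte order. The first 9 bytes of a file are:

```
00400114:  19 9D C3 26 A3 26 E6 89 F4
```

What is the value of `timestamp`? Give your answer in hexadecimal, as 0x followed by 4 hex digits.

`timestamp` follows `tag` (2 B), `capacity` (4 B), so it starts at offset 2 + 4 = 6 and occupies 2 bytes.
Bytes at offsets 6..7: E6 89.
Little-endian stores the least-significant byte at the lowest address.
Reassemble most-significant byte first: 89 E6 → 0x89E6.

0x89E6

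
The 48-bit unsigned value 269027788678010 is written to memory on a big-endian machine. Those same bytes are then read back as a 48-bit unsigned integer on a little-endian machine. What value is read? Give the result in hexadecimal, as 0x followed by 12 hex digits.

0x7A63C7E9ADF4

269027788678010 in 48-bit hexadecimal is 0xF4ADE9C7637A.
Stored big-endian, the bytes at ascending addresses are F4 AD E9 C7 63 7A.
Read back as little-endian, the first byte is least significant, giving 0x7A63C7E9ADF4.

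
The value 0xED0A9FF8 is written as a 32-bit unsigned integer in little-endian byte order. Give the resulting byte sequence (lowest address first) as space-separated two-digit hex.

Split into bytes (most-significant first): ED 0A 9F F8.
In little-endian order the low byte comes first in memory.
So at ascending addresses the bytes are F8 9F 0A ED.

F8 9F 0A ED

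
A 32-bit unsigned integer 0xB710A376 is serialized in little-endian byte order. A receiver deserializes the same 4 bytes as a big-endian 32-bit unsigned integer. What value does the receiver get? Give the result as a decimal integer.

Stored little-endian, the bytes at ascending addresses are 76 A3 10 B7.
Read back as big-endian, the last byte is least significant, giving 0x76A310B7.
0x76A310B7 = 1990398135.

1990398135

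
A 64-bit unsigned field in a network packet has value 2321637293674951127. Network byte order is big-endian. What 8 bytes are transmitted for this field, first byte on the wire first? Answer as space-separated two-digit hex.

20 38 1C D1 6A CB 71 D7

2321637293674951127 in hexadecimal, padded to 64 bits, is 0x20381CD16ACB71D7.
Split into bytes (most-significant first): 20 38 1C D1 6A CB 71 D7.
Big-endian stores the most-significant byte at the lowest address.
So the memory order matches the most-significant-first order: 20 38 1C D1 6A CB 71 D7.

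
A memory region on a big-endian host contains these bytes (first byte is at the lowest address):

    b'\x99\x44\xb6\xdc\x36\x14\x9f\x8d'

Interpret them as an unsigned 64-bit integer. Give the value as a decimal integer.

11044153243135680397

Big-endian stores the most-significant byte at the lowest address.
The bytes are already most-significant first: 0x9944B6DC36149F8D.
0x9944B6DC36149F8D = 11044153243135680397.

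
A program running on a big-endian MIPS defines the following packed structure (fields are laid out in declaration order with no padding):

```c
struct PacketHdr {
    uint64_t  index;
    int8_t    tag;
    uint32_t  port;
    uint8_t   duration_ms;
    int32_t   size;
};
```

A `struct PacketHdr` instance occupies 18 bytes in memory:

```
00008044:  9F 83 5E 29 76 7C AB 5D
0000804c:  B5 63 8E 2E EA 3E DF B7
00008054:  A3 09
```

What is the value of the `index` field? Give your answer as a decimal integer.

`index` is the first field, at byte offset 0, occupying 8 bytes.
Bytes at offsets 0..7: 9F 83 5E 29 76 7C AB 5D.
In big-endian order the high byte comes first in memory.
The bytes are already most-significant first: 0x9F835E29767CAB5D.
0x9F835E29767CAB5D = 11494134206154189661.

11494134206154189661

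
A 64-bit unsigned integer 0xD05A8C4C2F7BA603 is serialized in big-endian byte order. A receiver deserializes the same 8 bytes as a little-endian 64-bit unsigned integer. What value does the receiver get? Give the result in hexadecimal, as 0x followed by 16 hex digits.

0x03A67B2F4C8C5AD0

Stored big-endian, the bytes at ascending addresses are D0 5A 8C 4C 2F 7B A6 03.
Read back as little-endian, the first byte is least significant, giving 0x03A67B2F4C8C5AD0.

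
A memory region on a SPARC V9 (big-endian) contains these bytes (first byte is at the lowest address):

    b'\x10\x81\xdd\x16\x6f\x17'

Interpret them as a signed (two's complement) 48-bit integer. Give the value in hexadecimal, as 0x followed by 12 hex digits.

0x1081DD166F17

In big-endian order the high byte comes first in memory.
The bytes are already most-significant first: 0x1081DD166F17.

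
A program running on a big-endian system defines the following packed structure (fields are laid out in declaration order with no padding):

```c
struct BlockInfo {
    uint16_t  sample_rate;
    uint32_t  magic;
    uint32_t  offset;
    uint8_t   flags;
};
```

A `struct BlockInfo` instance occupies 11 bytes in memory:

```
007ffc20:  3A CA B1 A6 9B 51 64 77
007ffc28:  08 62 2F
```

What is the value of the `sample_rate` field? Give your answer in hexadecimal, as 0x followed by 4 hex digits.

`sample_rate` is the first field, at byte offset 0, occupying 2 bytes.
Bytes at offsets 0..1: 3A CA.
Big-endian stores the most-significant byte at the lowest address.
The bytes are already most-significant first: 0x3ACA.

0x3ACA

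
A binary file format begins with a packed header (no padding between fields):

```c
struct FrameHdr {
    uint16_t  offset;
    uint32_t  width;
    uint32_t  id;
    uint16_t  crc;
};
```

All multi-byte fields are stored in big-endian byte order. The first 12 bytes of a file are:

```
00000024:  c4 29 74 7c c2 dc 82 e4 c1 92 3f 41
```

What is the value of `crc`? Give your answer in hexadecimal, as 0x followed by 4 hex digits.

0x3F41

`crc` follows `offset` (2 B), `width` (4 B), `id` (4 B), so it starts at offset 2 + 4 + 4 = 10 and occupies 2 bytes.
Bytes at offsets 10..11: 3F 41.
Big-endian: lowest address holds the most-significant byte.
The bytes are already most-significant first: 0x3F41.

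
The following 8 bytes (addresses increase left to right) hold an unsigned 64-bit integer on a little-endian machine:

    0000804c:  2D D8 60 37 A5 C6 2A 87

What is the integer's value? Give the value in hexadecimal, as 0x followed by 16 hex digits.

0x872AC6A53760D82D

Little-endian: lowest address holds the least-significant byte.
Reassemble most-significant byte first: 87 2A C6 A5 37 60 D8 2D → 0x872AC6A53760D82D.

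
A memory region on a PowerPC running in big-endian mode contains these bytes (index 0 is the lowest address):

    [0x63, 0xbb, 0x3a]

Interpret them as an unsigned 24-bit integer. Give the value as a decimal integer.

Big-endian: lowest address holds the most-significant byte.
The bytes are already most-significant first: 0x63BB3A.
0x63BB3A = 6535994.

6535994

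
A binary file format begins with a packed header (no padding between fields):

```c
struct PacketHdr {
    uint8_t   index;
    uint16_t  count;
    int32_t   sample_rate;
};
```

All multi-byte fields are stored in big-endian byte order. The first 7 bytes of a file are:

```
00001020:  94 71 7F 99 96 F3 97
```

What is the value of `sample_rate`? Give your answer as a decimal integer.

-1718160489

`sample_rate` follows `index` (1 B), `count` (2 B), so it starts at offset 1 + 2 = 3 and occupies 4 bytes.
Bytes at offsets 3..6: 99 96 F3 97.
Big-endian stores the most-significant byte at the lowest address.
The bytes are already most-significant first: 0x9996F397.
Top bit is set, so as a signed 32-bit value this is 0x9996F397 − 2^32 = -1718160489.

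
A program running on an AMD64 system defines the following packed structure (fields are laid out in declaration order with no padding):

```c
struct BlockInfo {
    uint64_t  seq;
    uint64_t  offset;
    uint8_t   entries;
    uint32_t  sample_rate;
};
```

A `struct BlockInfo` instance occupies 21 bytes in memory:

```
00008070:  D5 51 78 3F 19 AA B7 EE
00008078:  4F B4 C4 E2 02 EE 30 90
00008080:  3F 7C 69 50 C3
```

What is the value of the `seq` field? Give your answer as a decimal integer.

`seq` is the first field, at byte offset 0, occupying 8 bytes.
Bytes at offsets 0..7: D5 51 78 3F 19 AA B7 EE.
Little-endian: lowest address holds the least-significant byte.
Reassemble most-significant byte first: EE B7 AA 19 3F 78 51 D5 → 0xEEB7AA193F7851D5.
0xEEB7AA193F7851D5 = 17201404327180653013.

17201404327180653013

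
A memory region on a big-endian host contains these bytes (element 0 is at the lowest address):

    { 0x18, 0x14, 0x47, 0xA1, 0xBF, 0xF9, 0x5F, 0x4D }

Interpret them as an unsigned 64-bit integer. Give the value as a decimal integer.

Big-endian stores the most-significant byte at the lowest address.
The bytes are already most-significant first: 0x181447A1BFF95F4D.
0x181447A1BFF95F4D = 1735090516480581453.

1735090516480581453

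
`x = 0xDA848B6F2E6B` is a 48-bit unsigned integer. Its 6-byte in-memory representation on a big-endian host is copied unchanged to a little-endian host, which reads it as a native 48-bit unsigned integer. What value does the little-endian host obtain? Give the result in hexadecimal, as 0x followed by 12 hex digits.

0x6B2E6F8B84DA

Stored big-endian, the bytes at ascending addresses are DA 84 8B 6F 2E 6B.
Read back as little-endian, the first byte is least significant, giving 0x6B2E6F8B84DA.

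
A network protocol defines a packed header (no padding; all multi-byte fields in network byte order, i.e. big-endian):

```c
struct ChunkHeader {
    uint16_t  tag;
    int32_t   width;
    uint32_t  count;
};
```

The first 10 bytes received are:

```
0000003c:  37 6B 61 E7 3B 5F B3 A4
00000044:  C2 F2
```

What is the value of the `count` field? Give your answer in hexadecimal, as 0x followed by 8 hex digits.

0xB3A4C2F2

`count` follows `tag` (2 B), `width` (4 B), so it starts at offset 2 + 4 = 6 and occupies 4 bytes.
Bytes at offsets 6..9: B3 A4 C2 F2.
Big-endian: lowest address holds the most-significant byte.
The bytes are already most-significant first: 0xB3A4C2F2.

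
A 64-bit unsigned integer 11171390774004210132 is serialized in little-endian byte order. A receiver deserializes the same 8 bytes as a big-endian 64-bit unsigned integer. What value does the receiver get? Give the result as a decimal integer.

11171390774004210132 in 64-bit hexadecimal is 0x9B08C0B86B98D9D4.
Stored little-endian, the bytes at ascending addresses are D4 D9 98 6B B8 C0 08 9B.
Read back as big-endian, the last byte is least significant, giving 0xD4D9986BB8C0089B.
0xD4D9986BB8C0089B = 15337457594415450267.

15337457594415450267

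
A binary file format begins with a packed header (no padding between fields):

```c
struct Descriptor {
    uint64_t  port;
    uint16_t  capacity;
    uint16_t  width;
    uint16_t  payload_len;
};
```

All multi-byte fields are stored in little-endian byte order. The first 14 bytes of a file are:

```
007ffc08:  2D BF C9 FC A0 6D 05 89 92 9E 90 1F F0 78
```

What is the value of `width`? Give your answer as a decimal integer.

8080

`width` follows `port` (8 B), `capacity` (2 B), so it starts at offset 8 + 2 = 10 and occupies 2 bytes.
Bytes at offsets 10..11: 90 1F.
Little-endian stores the least-significant byte at the lowest address.
Reassemble most-significant byte first: 1F 90 → 0x1F90.
0x1F90 = 8080.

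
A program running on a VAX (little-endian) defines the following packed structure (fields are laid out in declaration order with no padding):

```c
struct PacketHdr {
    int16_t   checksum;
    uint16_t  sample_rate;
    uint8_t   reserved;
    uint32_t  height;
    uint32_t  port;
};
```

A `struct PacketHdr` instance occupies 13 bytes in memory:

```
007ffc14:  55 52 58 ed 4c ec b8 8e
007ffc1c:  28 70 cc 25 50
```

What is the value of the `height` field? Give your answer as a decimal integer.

`height` follows `checksum` (2 B), `sample_rate` (2 B), `reserved` (1 B), so it starts at offset 2 + 2 + 1 = 5 and occupies 4 bytes.
Bytes at offsets 5..8: EC B8 8E 28.
Little-endian stores the least-significant byte at the lowest address.
Reassemble most-significant byte first: 28 8E B8 EC → 0x288EB8EC.
0x288EB8EC = 680442092.

680442092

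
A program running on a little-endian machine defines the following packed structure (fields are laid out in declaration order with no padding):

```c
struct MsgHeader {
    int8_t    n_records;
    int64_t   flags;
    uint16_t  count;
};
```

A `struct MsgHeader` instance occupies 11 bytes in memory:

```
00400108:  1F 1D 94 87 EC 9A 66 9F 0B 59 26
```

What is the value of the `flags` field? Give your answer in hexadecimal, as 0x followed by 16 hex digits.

`flags` follows `n_records` (1 byte), so it starts at byte offset 1 and occupies 8 bytes.
Bytes at offsets 1..8: 1D 94 87 EC 9A 66 9F 0B.
In little-endian order the low byte comes first in memory.
Reassemble most-significant byte first: 0B 9F 66 9A EC 87 94 1D → 0x0B9F669AEC87941D.

0x0B9F669AEC87941D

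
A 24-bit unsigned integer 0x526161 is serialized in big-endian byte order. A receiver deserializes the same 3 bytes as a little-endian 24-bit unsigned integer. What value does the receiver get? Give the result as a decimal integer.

6381906

Stored big-endian, the bytes at ascending addresses are 52 61 61.
Read back as little-endian, the first byte is least significant, giving 0x616152.
0x616152 = 6381906.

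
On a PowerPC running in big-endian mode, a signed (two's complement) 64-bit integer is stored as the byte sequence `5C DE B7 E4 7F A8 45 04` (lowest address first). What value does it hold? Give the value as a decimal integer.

6691988288341296388

In big-endian order the high byte comes first in memory.
The bytes are already most-significant first: 0x5CDEB7E47FA84504.
0x5CDEB7E47FA84504 = 6691988288341296388.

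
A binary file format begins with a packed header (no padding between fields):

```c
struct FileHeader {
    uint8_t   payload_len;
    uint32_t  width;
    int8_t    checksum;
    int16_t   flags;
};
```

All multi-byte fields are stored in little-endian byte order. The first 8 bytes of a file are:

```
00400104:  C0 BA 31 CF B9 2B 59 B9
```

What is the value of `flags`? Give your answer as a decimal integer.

-18087

`flags` follows `payload_len` (1 B), `width` (4 B), `checksum` (1 B), so it starts at offset 1 + 4 + 1 = 6 and occupies 2 bytes.
Bytes at offsets 6..7: 59 B9.
Little-endian stores the least-significant byte at the lowest address.
Reassemble most-significant byte first: B9 59 → 0xB959.
Top bit is set, so as a signed 16-bit value this is 0xB959 − 2^16 = -18087.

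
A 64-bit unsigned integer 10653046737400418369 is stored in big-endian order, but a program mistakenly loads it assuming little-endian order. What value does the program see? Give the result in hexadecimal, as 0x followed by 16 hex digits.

0x41D062BE9039D793

10653046737400418369 in 64-bit hexadecimal is 0x93D73990BE62D041.
Stored big-endian, the bytes at ascending addresses are 93 D7 39 90 BE 62 D0 41.
Read back as little-endian, the first byte is least significant, giving 0x41D062BE9039D793.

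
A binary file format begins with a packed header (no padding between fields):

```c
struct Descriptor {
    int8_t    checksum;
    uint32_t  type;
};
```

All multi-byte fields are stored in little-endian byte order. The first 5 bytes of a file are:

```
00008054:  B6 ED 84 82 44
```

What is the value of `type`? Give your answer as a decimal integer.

`type` follows `checksum` (1 byte), so it starts at byte offset 1 and occupies 4 bytes.
Bytes at offsets 1..4: ED 84 82 44.
Little-endian stores the least-significant byte at the lowest address.
Reassemble most-significant byte first: 44 82 84 ED → 0x448284ED.
0x448284ED = 1149404397.

1149404397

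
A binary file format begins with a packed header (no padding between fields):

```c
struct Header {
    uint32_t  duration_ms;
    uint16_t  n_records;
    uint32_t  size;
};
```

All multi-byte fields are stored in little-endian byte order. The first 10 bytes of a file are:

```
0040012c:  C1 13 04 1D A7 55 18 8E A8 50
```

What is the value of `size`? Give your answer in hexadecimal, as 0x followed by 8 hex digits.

0x50A88E18

`size` follows `duration_ms` (4 B), `n_records` (2 B), so it starts at offset 4 + 2 = 6 and occupies 4 bytes.
Bytes at offsets 6..9: 18 8E A8 50.
Little-endian stores the least-significant byte at the lowest address.
Reassemble most-significant byte first: 50 A8 8E 18 → 0x50A88E18.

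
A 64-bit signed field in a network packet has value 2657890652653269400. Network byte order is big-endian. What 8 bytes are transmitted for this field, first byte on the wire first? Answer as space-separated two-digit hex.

2657890652653269400 in hexadecimal, padded to 64 bits, is 0x24E2B9776B3AB198.
Split into bytes (most-significant first): 24 E2 B9 77 6B 3A B1 98.
Big-endian stores the most-significant byte at the lowest address.
So the memory order matches the most-significant-first order: 24 E2 B9 77 6B 3A B1 98.

24 E2 B9 77 6B 3A B1 98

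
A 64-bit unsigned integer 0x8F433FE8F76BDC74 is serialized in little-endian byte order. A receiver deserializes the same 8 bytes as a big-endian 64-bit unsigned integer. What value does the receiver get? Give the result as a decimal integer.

Stored little-endian, the bytes at ascending addresses are 74 DC 6B F7 E8 3F 43 8F.
Read back as big-endian, the last byte is least significant, giving 0x74DC6BF7E83F438F.
0x74DC6BF7E83F438F = 8420724115773539215.

8420724115773539215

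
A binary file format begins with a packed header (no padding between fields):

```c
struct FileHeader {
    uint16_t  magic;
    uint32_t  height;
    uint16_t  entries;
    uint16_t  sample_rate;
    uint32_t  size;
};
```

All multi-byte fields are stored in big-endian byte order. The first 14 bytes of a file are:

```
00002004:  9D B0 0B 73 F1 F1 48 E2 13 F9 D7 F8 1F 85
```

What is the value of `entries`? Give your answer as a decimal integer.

`entries` follows `magic` (2 B), `height` (4 B), so it starts at offset 2 + 4 = 6 and occupies 2 bytes.
Bytes at offsets 6..7: 48 E2.
Big-endian: lowest address holds the most-significant byte.
The bytes are already most-significant first: 0x48E2.
0x48E2 = 18658.

18658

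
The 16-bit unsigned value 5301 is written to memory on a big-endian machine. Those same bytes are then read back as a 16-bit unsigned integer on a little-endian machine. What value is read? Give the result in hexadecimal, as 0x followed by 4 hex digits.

5301 in 16-bit hexadecimal is 0x14B5.
Stored big-endian, the bytes at ascending addresses are 14 B5.
Read back as little-endian, the first byte is least significant, giving 0xB514.

0xB514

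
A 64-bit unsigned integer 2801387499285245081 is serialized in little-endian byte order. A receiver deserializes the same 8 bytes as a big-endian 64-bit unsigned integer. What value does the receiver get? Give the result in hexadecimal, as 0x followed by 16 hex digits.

0x99EC1D951687E026

2801387499285245081 in 64-bit hexadecimal is 0x26E08716951DEC99.
Stored little-endian, the bytes at ascending addresses are 99 EC 1D 95 16 87 E0 26.
Read back as big-endian, the last byte is least significant, giving 0x99EC1D951687E026.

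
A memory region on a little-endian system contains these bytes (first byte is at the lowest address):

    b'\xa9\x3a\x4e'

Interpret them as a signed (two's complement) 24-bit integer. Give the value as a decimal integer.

5126825

In little-endian order the low byte comes first in memory.
Reassemble most-significant byte first: 4E 3A A9 → 0x4E3AA9.
0x4E3AA9 = 5126825.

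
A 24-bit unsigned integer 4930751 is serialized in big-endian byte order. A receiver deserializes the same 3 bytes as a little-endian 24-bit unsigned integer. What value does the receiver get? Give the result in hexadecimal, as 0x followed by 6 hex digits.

0xBF3C4B

4930751 in 24-bit hexadecimal is 0x4B3CBF.
Stored big-endian, the bytes at ascending addresses are 4B 3C BF.
Read back as little-endian, the first byte is least significant, giving 0xBF3C4B.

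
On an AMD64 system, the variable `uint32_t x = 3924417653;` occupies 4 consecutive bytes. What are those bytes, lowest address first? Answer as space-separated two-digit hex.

3924417653 in hexadecimal, padded to 32 bits, is 0xE9E9DC75.
Split into bytes (most-significant first): E9 E9 DC 75.
Little-endian: lowest address holds the least-significant byte.
So at ascending addresses the bytes are 75 DC E9 E9.

75 DC E9 E9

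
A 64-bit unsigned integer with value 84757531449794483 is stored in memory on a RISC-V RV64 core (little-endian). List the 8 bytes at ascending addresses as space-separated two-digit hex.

84757531449794483 in hexadecimal, padded to 64 bits, is 0x012D1E869A1A9FB3.
Split into bytes (most-significant first): 01 2D 1E 86 9A 1A 9F B3.
Little-endian stores the least-significant byte at the lowest address.
So at ascending addresses the bytes are B3 9F 1A 9A 86 1E 2D 01.

B3 9F 1A 9A 86 1E 2D 01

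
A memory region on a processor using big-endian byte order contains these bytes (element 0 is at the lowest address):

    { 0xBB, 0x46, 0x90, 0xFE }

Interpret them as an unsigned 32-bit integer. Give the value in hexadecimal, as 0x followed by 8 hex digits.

Big-endian stores the most-significant byte at the lowest address.
The bytes are already most-significant first: 0xBB4690FE.

0xBB4690FE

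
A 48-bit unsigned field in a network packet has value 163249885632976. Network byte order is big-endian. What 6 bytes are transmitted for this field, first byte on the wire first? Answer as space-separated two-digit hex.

94 79 93 71 59 D0

163249885632976 in hexadecimal, padded to 48 bits, is 0x9479937159D0.
Split into bytes (most-significant first): 94 79 93 71 59 D0.
In big-endian order the high byte comes first in memory.
So the memory order matches the most-significant-first order: 94 79 93 71 59 D0.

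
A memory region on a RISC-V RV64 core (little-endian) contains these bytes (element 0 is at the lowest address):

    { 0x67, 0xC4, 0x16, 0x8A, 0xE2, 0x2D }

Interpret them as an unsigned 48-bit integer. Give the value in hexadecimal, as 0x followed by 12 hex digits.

In little-endian order the low byte comes first in memory.
Reassemble most-significant byte first: 2D E2 8A 16 C4 67 → 0x2DE28A16C467.

0x2DE28A16C467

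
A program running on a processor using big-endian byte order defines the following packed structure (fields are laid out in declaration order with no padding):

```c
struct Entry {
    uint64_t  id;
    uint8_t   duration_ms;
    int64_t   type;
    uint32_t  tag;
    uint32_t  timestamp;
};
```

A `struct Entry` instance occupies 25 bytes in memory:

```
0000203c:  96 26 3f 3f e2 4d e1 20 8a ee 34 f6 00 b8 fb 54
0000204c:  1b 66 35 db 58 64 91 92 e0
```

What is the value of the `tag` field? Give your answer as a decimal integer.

1714805592

`tag` follows `id` (8 B), `duration_ms` (1 B), `type` (8 B), so it starts at offset 8 + 1 + 8 = 17 and occupies 4 bytes.
Bytes at offsets 17..20: 66 35 DB 58.
In big-endian order the high byte comes first in memory.
The bytes are already most-significant first: 0x6635DB58.
0x6635DB58 = 1714805592.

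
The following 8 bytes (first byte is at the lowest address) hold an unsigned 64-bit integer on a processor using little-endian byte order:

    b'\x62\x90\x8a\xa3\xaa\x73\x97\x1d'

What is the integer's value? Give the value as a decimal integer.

Little-endian stores the least-significant byte at the lowest address.
Reassemble most-significant byte first: 1D 97 73 AA A3 8A 90 62 → 0x1D9773AAA38A9062.
0x1D9773AAA38A9062 = 2132300125308620898.

2132300125308620898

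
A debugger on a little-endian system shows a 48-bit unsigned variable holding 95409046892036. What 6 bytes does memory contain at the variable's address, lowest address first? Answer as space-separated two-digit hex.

95409046892036 in hexadecimal, padded to 48 bits, is 0x56C626592E04.
Split into bytes (most-significant first): 56 C6 26 59 2E 04.
In little-endian order the low byte comes first in memory.
So at ascending addresses the bytes are 04 2E 59 26 C6 56.

04 2E 59 26 C6 56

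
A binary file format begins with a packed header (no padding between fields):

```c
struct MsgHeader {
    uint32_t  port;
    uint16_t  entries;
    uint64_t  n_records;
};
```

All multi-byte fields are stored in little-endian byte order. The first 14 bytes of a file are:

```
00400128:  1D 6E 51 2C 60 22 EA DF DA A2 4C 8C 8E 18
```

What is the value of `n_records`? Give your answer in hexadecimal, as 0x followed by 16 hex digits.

0x188E8C4CA2DADFEA

`n_records` follows `port` (4 B), `entries` (2 B), so it starts at offset 4 + 2 = 6 and occupies 8 bytes.
Bytes at offsets 6..13: EA DF DA A2 4C 8C 8E 18.
In little-endian order the low byte comes first in memory.
Reassemble most-significant byte first: 18 8E 8C 4C A2 DA DF EA → 0x188E8C4CA2DADFEA.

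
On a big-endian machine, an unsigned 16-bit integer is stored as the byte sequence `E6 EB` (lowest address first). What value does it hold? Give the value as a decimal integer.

Big-endian: lowest address holds the most-significant byte.
The bytes are already most-significant first: 0xE6EB.
0xE6EB = 59115.

59115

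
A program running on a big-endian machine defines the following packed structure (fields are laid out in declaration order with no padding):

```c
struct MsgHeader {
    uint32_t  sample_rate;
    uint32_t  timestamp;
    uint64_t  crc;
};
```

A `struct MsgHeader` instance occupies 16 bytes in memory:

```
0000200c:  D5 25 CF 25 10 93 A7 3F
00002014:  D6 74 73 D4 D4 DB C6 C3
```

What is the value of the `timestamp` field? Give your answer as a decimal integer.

`timestamp` follows `sample_rate` (4 bytes), so it starts at byte offset 4 and occupies 4 bytes.
Bytes at offsets 4..7: 10 93 A7 3F.
Big-endian: lowest address holds the most-significant byte.
The bytes are already most-significant first: 0x1093A73F.
0x1093A73F = 278112063.

278112063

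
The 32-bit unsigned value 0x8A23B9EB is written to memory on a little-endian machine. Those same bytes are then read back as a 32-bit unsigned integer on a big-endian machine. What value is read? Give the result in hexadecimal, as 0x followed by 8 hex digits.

Stored little-endian, the bytes at ascending addresses are EB B9 23 8A.
Read back as big-endian, the last byte is least significant, giving 0xEBB9238A.

0xEBB9238A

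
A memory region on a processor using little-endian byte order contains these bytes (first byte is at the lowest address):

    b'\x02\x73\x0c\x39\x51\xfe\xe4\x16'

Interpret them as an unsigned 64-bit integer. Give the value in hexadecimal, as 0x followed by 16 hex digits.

Little-endian stores the least-significant byte at the lowest address.
Reassemble most-significant byte first: 16 E4 FE 51 39 0C 73 02 → 0x16E4FE51390C7302.

0x16E4FE51390C7302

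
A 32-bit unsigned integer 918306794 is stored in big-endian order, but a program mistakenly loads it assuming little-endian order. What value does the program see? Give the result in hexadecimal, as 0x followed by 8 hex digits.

918306794 in 32-bit hexadecimal is 0x36BC3FEA.
Stored big-endian, the bytes at ascending addresses are 36 BC 3F EA.
Read back as little-endian, the first byte is least significant, giving 0xEA3FBC36.

0xEA3FBC36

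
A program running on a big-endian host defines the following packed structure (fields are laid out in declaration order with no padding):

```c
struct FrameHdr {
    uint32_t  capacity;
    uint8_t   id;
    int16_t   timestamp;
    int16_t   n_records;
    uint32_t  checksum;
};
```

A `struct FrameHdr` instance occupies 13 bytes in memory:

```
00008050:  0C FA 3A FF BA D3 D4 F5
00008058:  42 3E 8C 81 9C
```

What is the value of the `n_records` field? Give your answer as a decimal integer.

`n_records` follows `capacity` (4 B), `id` (1 B), `timestamp` (2 B), so it starts at offset 4 + 1 + 2 = 7 and occupies 2 bytes.
Bytes at offsets 7..8: F5 42.
Big-endian: lowest address holds the most-significant byte.
The bytes are already most-significant first: 0xF542.
Top bit is set, so as a signed 16-bit value this is 0xF542 − 2^16 = -2750.

-2750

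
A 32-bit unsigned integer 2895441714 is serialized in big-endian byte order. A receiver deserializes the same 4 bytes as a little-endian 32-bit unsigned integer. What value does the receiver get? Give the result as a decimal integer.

2895441714 in 32-bit hexadecimal is 0xAC94EF32.
Stored big-endian, the bytes at ascending addresses are AC 94 EF 32.
Read back as little-endian, the first byte is least significant, giving 0x32EF94AC.
0x32EF94AC = 854561964.

854561964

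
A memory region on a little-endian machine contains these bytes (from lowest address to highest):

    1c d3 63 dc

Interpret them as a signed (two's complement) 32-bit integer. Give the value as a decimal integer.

-597437668

Little-endian stores the least-significant byte at the lowest address.
Reassemble most-significant byte first: DC 63 D3 1C → 0xDC63D31C.
Top bit is set, so as a signed 32-bit value this is 0xDC63D31C − 2^32 = -597437668.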